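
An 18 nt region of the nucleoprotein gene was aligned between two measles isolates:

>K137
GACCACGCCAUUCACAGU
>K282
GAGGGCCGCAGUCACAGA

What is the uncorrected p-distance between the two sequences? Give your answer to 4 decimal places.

The sequences differ at positions 3 (C/G), 4 (C/G), 5 (A/G), 7 (G/C), 8 (C/G), 11 (U/G), 18 (U/A).
There are 7 differences over 18 sites, so p = 7/18 = 0.3889.

0.3889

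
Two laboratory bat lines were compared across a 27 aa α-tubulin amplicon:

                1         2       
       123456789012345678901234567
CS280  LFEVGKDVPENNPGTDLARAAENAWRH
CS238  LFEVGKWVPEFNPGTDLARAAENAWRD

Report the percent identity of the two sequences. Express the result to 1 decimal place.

Mismatches occur at site 7 (D/W), site 11 (N/F), site 27 (H/D).
24 of the 27 sites match, so the percent identity is 24/27 × 100 = 88.9%.

88.9%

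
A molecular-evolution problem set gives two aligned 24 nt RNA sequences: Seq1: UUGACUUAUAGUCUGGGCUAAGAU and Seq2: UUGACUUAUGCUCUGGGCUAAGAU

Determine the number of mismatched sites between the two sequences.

Differing sites — 10:A/G; 11:G/C.
That gives 2 mismatches out of 24 aligned sites, so the Hamming distance is 2.

2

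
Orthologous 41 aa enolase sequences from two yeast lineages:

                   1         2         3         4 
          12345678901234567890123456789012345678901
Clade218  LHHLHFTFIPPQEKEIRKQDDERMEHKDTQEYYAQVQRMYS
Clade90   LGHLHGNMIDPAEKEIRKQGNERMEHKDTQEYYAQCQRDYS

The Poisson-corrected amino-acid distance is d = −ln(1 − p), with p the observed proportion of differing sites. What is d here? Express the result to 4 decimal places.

0.2796

Mismatches occur at site 2 (H/G), site 6 (F/G), site 7 (T/N), site 8 (F/M), site 10 (P/D), site 12 (Q/A), site 20 (D/G), site 21 (D/N), site 36 (V/C), site 39 (M/D).
p = 10/41 = 0.243902.
d = −ln(1 − 0.243902) = −ln(0.756098) = 0.2796.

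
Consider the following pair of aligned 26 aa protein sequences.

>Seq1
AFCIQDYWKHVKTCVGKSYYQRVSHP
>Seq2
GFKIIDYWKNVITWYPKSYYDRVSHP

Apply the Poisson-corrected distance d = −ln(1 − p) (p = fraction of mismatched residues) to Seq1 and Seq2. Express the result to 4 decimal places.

0.4249

The sequences differ at positions 1 (A/G), 3 (C/K), 5 (Q/I), 10 (H/N), 12 (K/I), 14 (C/W), 15 (V/Y), 16 (G/P), 21 (Q/D).
p = 9/26 = 0.346154.
d = −ln(1 − 0.346154) = −ln(0.653846) = 0.4249.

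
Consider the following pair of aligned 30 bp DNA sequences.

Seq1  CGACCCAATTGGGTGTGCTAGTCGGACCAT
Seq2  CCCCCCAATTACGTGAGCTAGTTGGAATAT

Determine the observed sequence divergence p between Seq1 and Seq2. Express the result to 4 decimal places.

Mismatches occur at site 2 (G↔C), site 3 (A↔C), site 11 (G↔A), site 12 (G↔C), site 16 (T↔A), site 23 (C↔T), site 27 (C↔A), site 28 (C↔T).
There are 8 differences over 30 sites, so p = 8/30 = 0.2667.

0.2667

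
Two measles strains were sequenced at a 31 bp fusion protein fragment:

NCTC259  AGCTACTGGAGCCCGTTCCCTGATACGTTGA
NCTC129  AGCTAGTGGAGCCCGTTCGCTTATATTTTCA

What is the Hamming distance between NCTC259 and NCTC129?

6

The sequences differ at positions 6 (C/G), 19 (C/G), 22 (G/T), 26 (C/T), 27 (G/T), 30 (G/C).
That gives 6 mismatches out of 31 aligned sites, so the Hamming distance is 6.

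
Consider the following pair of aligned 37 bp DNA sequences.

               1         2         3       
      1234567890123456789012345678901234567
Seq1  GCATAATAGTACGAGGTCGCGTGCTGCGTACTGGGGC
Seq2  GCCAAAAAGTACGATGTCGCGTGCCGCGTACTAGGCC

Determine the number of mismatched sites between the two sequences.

7

The sequences differ at positions 3 (A/C), 4 (T/A), 7 (T/A), 15 (G/T), 25 (T/C), 33 (G/A), 36 (G/C).
That gives 7 mismatches out of 37 aligned sites, so the Hamming distance is 7.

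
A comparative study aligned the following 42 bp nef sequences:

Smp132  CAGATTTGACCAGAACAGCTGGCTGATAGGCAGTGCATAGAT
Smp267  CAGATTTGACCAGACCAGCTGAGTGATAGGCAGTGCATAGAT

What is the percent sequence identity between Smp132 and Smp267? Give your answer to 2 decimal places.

Mismatches occur at site 15 (A→C), site 22 (G→A), site 23 (C→G).
39 of the 42 sites match, so the percent identity is 39/42 × 100 = 92.86%.

92.86%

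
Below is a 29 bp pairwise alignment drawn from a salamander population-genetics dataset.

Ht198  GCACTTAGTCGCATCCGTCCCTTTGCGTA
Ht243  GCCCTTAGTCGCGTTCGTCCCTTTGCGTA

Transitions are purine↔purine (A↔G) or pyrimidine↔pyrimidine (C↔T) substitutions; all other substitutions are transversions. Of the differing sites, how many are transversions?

The sequences differ at positions 3 (A/C, transversion), 13 (A/G, transition), 15 (C/T, transition).
Of the 3 differences, 2 transitions and 1 transversion, so the answer is 1.

1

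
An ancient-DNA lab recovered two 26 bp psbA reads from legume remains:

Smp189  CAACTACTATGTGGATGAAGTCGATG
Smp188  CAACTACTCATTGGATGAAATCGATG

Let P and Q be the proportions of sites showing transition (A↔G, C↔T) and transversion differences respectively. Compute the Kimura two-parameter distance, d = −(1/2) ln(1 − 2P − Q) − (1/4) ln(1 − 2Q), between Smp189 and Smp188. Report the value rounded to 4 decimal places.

0.1724

The sequences differ at positions 9 (A/C, transversion), 10 (T/A, transversion), 11 (G/T, transversion), 20 (G/A, transition).
Of the 4 differences, 1 transition and 3 transversions over 26 sites: P = 1/26 = 0.038462, Q = 3/26 = 0.115385.
d = −0.5·ln(0.807691) − 0.25·ln(0.769230) = −0.5·(-0.213576) − 0.25·(-0.262365) = 0.1724.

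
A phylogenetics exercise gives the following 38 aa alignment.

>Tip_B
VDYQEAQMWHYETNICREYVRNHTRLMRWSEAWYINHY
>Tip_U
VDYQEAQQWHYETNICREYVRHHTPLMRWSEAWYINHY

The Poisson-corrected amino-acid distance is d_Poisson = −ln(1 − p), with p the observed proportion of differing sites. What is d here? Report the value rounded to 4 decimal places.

0.0822

Differing sites — 8:M/Q; 22:N/H; 25:R/P.
p = 3/38 = 0.078947.
d = −ln(1 − 0.078947) = −ln(0.921053) = 0.0822.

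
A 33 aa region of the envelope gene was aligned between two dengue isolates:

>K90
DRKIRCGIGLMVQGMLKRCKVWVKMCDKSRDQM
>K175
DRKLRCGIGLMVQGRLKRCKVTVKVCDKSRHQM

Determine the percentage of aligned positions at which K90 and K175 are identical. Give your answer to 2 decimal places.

84.85%

Mismatches occur at site 4 (I↔L), site 15 (M↔R), site 22 (W↔T), site 25 (M↔V), site 31 (D↔H).
28 of the 33 sites match, so the percent identity is 28/33 × 100 = 84.85%.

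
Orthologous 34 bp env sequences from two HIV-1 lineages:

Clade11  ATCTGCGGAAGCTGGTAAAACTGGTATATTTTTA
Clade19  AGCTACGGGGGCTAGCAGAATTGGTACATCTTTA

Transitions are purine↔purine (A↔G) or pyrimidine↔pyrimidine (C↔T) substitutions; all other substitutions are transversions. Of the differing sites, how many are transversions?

The sequences differ at positions 2 (T/G, transversion), 5 (G/A, transition), 9 (A/G, transition), 10 (A/G, transition), 14 (G/A, transition), 16 (T/C, transition), 18 (A/G, transition), 21 (C/T, transition), 27 (T/C, transition), 30 (T/C, transition).
Of the 10 differences, 9 transitions and 1 transversion, so the answer is 1.

1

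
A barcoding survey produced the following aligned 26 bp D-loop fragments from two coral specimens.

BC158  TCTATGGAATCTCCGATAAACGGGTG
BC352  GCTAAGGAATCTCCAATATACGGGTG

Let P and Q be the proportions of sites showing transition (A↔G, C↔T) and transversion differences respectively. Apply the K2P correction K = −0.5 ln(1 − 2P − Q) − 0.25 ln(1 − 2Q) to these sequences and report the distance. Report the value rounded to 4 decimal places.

The sequences differ at positions 1 (T/G, transversion), 5 (T/A, transversion), 15 (G/A, transition), 19 (A/T, transversion).
Of the 4 differences, 1 transition and 3 transversions over 26 sites: P = 1/26 = 0.038462, Q = 3/26 = 0.115385.
d = −0.5·ln(0.807691) − 0.25·ln(0.769230) = −0.5·(-0.213576) − 0.25·(-0.262365) = 0.1724.

0.1724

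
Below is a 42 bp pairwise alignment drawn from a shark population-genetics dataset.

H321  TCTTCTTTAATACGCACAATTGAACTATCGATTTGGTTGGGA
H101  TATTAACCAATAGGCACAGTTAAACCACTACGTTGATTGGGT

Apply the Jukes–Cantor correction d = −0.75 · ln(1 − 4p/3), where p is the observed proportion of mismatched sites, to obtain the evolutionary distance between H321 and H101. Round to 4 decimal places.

0.5319

Mismatches occur at site 2 (C↔A), site 5 (C↔A), site 6 (T↔A), site 7 (T↔C), site 8 (T↔C), site 13 (C↔G), site 19 (A↔G), site 22 (G↔A), site 26 (T↔C), site 28 (T↔C), site 29 (C↔T), site 30 (G↔A), site 31 (A↔C), site 32 (T↔G), site 36 (G↔A), site 42 (A↔T).
p = 16/42 = 0.380952.
d = −0.75 · ln(1 − (4/3)·0.380952) = −0.75 · ln(0.492064) = −0.75 · (-0.709146) = 0.5319.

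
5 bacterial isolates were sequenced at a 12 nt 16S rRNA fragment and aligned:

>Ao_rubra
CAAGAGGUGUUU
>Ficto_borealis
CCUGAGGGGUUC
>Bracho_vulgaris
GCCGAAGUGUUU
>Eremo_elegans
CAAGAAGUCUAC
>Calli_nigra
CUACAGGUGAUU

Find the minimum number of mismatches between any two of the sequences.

Pairwise Hamming distances:
  Ao_rubra vs Ficto_borealis: 4
  Ao_rubra vs Bracho_vulgaris: 4
  Ao_rubra vs Eremo_elegans: 4
  Ao_rubra vs Calli_nigra: 3
  Ficto_borealis vs Bracho_vulgaris: 5
  Ficto_borealis vs Eremo_elegans: 6
  Ficto_borealis vs Calli_nigra: 6
  Bracho_vulgaris vs Eremo_elegans: 6
  Bracho_vulgaris vs Calli_nigra: 6
  Eremo_elegans vs Calli_nigra: 7
The smallest is 3, between Ao_rubra and Calli_nigra.

3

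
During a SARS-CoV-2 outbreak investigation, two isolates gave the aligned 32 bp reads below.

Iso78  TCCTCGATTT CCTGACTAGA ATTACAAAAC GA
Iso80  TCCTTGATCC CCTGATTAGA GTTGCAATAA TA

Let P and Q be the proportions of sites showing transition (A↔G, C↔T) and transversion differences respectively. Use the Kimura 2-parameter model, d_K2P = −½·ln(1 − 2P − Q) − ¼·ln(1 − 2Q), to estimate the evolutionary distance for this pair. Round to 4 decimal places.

Mismatches occur at site 5 (C→T, transition), site 9 (T→C, transition), site 10 (T→C, transition), site 16 (C→T, transition), site 21 (A→G, transition), site 24 (A→G, transition), site 28 (A→T, transversion), site 30 (C→A, transversion), site 31 (G→T, transversion).
Of the 9 differences, 6 transitions and 3 transversions over 32 sites: P = 6/32 = 0.187500, Q = 3/32 = 0.093750.
d = −0.5·ln(0.531250) − 0.25·ln(0.812500) = −0.5·(-0.632523) − 0.25·(-0.207639) = 0.3682.

0.3682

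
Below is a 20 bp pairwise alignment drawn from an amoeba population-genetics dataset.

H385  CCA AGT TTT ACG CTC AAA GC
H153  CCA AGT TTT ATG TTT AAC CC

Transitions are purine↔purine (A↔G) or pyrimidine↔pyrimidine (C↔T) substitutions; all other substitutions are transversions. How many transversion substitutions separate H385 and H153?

2

Mismatches occur at site 11 (C→T, transition), site 13 (C→T, transition), site 15 (C→T, transition), site 18 (A→C, transversion), site 19 (G→C, transversion).
Of the 5 differences, 3 transitions and 2 transversions, so the answer is 2.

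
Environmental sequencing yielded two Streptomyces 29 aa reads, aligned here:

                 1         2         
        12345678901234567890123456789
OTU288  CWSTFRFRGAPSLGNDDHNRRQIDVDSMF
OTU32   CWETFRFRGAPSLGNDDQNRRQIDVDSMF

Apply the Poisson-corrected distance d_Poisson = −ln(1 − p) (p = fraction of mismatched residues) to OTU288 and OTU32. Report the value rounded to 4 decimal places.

Differing sites — 3:S/E; 18:H/Q.
p = 2/29 = 0.068966.
d = −ln(1 − 0.068966) = −ln(0.931034) = 0.0715.

0.0715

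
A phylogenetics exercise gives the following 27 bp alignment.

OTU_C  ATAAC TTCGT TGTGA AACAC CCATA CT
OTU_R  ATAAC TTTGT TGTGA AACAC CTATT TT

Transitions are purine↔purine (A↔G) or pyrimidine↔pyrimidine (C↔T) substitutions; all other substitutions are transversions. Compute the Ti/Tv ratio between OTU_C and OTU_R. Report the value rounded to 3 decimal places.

Mismatches occur at site 8 (C↔T, transition), site 22 (C↔T, transition), site 25 (A↔T, transversion), site 26 (C↔T, transition).
Of the 4 differences, 3 transitions and 1 transversion, so Ti/Tv = 3/1 = 3.000.

3.000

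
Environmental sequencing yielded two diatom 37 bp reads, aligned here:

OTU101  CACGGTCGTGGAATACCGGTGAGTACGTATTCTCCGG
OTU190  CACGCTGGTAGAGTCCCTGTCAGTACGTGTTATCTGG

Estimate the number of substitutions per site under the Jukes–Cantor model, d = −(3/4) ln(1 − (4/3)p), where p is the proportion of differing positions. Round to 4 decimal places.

Differing sites — 5:G/C; 7:C/G; 10:G/A; 13:A/G; 15:A/C; 18:G/T; 21:G/C; 29:A/G; 32:C/A; 35:C/T.
p = 10/37 = 0.270270.
d = −0.75 · ln(1 − (4/3)·0.270270) = −0.75 · ln(0.639640) = −0.75 · (-0.446850) = 0.3351.

0.3351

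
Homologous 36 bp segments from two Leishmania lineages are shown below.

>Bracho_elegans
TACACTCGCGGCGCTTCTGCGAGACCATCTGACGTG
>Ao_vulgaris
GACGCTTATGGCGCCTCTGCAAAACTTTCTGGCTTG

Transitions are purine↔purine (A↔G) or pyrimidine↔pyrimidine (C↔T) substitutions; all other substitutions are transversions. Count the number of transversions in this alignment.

3

The sequences differ at positions 1 (T/G, transversion), 4 (A/G, transition), 7 (C/T, transition), 8 (G/A, transition), 9 (C/T, transition), 15 (T/C, transition), 21 (G/A, transition), 23 (G/A, transition), 26 (C/T, transition), 27 (A/T, transversion), 32 (A/G, transition), 34 (G/T, transversion).
Of the 12 differences, 9 transitions and 3 transversions, so the answer is 3.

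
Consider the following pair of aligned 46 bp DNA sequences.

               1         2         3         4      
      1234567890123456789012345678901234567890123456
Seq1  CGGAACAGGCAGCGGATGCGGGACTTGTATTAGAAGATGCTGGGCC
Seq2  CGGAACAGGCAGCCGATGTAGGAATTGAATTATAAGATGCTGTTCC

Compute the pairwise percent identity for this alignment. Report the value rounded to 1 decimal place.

The sequences differ at positions 14 (G/C), 19 (C/T), 20 (G/A), 24 (C/A), 28 (T/A), 33 (G/T), 43 (G/T), 44 (G/T).
38 of the 46 sites match, so the percent identity is 38/46 × 100 = 82.6%.

82.6%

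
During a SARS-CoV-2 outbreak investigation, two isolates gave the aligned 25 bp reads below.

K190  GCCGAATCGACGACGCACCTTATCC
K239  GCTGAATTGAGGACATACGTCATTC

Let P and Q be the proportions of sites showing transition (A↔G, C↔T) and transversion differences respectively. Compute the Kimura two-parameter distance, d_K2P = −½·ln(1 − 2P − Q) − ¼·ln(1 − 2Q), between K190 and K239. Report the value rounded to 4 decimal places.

Differing sites — 3:C/T (Ti); 8:C/T (Ti); 11:C/G (Tv); 15:G/A (Ti); 16:C/T (Ti); 19:C/G (Tv); 21:T/C (Ti); 24:C/T (Ti).
Of the 8 differences, 6 transitions and 2 transversions over 25 sites: P = 6/25 = 0.240000, Q = 2/25 = 0.080000.
d = −0.5·ln(0.440000) − 0.25·ln(0.840000) = −0.5·(-0.820981) − 0.25·(-0.174353) = 0.4541.

0.4541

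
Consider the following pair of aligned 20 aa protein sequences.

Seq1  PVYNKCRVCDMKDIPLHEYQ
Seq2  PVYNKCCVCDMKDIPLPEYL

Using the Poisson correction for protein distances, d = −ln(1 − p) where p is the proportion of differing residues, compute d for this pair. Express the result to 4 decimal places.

0.1625

Differing sites — 7:R/C; 17:H/P; 20:Q/L.
p = 3/20 = 0.150000.
d = −ln(1 − 0.150000) = −ln(0.850000) = 0.1625.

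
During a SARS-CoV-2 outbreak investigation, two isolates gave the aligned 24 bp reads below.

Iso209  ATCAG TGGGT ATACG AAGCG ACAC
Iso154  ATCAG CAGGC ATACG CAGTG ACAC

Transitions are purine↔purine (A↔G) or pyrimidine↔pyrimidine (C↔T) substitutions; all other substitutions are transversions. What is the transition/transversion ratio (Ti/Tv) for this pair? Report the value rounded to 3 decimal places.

4.000

The sequences differ at positions 6 (T/C, transition), 7 (G/A, transition), 10 (T/C, transition), 16 (A/C, transversion), 19 (C/T, transition).
Of the 5 differences, 4 transitions and 1 transversion, so Ti/Tv = 4/1 = 4.000.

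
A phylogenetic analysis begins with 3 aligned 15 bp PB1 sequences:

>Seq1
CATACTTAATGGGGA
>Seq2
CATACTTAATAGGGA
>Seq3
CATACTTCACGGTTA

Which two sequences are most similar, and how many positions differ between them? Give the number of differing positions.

Pairwise Hamming distances:
  Seq1 vs Seq2: 1
  Seq1 vs Seq3: 4
  Seq2 vs Seq3: 5
The smallest is 1, between Seq1 and Seq2.

1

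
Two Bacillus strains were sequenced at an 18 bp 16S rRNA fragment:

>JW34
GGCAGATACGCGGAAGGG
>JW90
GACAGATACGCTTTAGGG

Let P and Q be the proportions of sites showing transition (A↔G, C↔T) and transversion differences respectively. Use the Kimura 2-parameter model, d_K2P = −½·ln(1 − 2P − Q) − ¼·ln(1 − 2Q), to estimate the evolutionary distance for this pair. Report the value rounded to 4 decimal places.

0.2641

The sequences differ at positions 2 (G/A, transition), 12 (G/T, transversion), 13 (G/T, transversion), 14 (A/T, transversion).
Of the 4 differences, 1 transition and 3 transversions over 18 sites: P = 1/18 = 0.055556, Q = 3/18 = 0.166667.
d = −0.5·ln(0.722221) − 0.25·ln(0.666666) = −0.5·(-0.325424) − 0.25·(-0.405466) = 0.2641.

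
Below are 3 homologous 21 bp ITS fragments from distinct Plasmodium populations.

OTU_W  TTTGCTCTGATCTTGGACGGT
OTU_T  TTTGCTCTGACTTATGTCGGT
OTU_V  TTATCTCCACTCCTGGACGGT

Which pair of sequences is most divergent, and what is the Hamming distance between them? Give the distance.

11

Pairwise Hamming distances:
  OTU_W vs OTU_T: 5
  OTU_W vs OTU_V: 6
  OTU_T vs OTU_V: 11
The largest is 11, between OTU_T and OTU_V.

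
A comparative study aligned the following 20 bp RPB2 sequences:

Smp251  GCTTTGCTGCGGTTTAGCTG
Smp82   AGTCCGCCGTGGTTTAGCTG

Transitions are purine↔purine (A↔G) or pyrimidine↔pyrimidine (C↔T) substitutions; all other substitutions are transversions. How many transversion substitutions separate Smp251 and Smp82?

Differing sites — 1:G/A (Ti); 2:C/G (Tv); 4:T/C (Ti); 5:T/C (Ti); 8:T/C (Ti); 10:C/T (Ti).
Of the 6 differences, 5 transitions and 1 transversion, so the answer is 1.

1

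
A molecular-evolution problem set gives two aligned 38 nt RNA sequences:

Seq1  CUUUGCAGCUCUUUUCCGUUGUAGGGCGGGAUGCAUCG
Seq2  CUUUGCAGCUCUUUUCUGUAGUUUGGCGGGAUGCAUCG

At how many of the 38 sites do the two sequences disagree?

Mismatches occur at site 17 (C/U), site 20 (U/A), site 23 (A/U), site 24 (G/U).
That gives 4 mismatches out of 38 aligned sites, so the Hamming distance is 4.

4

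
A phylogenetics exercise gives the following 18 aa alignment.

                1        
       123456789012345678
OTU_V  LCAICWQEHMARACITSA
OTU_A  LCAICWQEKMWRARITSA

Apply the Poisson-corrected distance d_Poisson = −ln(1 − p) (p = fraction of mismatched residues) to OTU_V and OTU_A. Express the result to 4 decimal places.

Differing sites — 9:H/K; 11:A/W; 14:C/R.
p = 3/18 = 0.166667.
d = −ln(1 − 0.166667) = −ln(0.833333) = 0.1823.

0.1823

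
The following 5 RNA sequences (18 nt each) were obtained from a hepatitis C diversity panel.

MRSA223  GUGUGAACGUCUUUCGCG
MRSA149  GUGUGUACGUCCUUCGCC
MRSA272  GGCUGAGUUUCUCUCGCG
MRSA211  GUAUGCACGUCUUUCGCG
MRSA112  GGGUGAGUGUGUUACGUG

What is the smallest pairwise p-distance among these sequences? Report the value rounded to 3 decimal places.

Pairwise Hamming distances:
  MRSA223 vs MRSA149: 3
  MRSA223 vs MRSA272: 6
  MRSA223 vs MRSA211: 2
  MRSA223 vs MRSA112: 6
  MRSA149 vs MRSA272: 9
  MRSA149 vs MRSA211: 4
  MRSA149 vs MRSA112: 9
  MRSA272 vs MRSA211: 7
  MRSA272 vs MRSA112: 6
  MRSA211 vs MRSA112: 8
The smallest is 2 mismatches, between MRSA223 and MRSA211; p = 2/18 = 0.111.

0.111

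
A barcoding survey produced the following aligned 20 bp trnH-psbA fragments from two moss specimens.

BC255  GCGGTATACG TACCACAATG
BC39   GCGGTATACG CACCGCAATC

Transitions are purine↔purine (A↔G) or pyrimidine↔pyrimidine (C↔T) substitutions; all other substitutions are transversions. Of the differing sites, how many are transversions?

Differing sites — 11:T/C (Ti); 15:A/G (Ti); 20:G/C (Tv).
Of the 3 differences, 2 transitions and 1 transversion, so the answer is 1.

1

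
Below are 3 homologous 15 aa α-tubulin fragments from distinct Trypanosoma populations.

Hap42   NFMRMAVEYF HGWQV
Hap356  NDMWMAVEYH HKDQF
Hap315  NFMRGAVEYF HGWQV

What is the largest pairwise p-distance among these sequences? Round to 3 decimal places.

Pairwise Hamming distances:
  Hap42 vs Hap356: 6
  Hap42 vs Hap315: 1
  Hap356 vs Hap315: 7
The largest is 7 mismatches, between Hap356 and Hap315; p = 7/15 = 0.467.

0.467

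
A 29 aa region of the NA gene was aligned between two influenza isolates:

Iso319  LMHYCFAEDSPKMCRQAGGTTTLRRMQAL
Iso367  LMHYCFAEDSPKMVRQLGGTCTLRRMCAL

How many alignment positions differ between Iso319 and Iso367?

4

Differing sites — 14:C/V; 17:A/L; 21:T/C; 27:Q/C.
That gives 4 mismatches out of 29 aligned sites, so the Hamming distance is 4.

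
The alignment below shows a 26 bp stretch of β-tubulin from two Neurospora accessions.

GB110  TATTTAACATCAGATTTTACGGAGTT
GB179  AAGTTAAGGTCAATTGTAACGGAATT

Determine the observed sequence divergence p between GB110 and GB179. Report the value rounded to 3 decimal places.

Differing sites — 1:T/A; 3:T/G; 8:C/G; 9:A/G; 13:G/A; 14:A/T; 16:T/G; 18:T/A; 24:G/A.
There are 9 differences over 26 sites, so p = 9/26 = 0.346.

0.346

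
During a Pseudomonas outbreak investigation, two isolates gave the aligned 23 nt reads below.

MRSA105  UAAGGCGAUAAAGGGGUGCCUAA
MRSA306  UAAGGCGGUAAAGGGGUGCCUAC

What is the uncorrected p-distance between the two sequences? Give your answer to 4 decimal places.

0.0870

Differing sites — 8:A/G; 23:A/C.
There are 2 differences over 23 sites, so p = 2/23 = 0.0870.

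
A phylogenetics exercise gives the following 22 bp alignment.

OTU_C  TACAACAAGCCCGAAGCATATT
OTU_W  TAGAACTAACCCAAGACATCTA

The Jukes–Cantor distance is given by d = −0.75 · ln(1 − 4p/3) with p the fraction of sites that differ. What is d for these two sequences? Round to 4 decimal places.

Mismatches occur at site 3 (C↔G), site 7 (A↔T), site 9 (G↔A), site 13 (G↔A), site 15 (A↔G), site 16 (G↔A), site 20 (A↔C), site 22 (T↔A).
p = 8/22 = 0.363636.
d = −0.75 · ln(1 − (4/3)·0.363636) = −0.75 · ln(0.515152) = −0.75 · (-0.663293) = 0.4975.

0.4975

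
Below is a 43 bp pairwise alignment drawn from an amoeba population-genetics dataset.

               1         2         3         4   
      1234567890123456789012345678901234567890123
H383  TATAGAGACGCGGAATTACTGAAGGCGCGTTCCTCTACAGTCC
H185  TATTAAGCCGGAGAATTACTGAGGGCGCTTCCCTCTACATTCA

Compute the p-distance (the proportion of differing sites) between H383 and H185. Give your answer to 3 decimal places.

0.233

Mismatches occur at site 4 (A→T), site 5 (G→A), site 8 (A→C), site 11 (C→G), site 12 (G→A), site 23 (A→G), site 29 (G→T), site 31 (T→C), site 40 (G→T), site 43 (C→A).
There are 10 differences over 43 sites, so p = 10/43 = 0.233.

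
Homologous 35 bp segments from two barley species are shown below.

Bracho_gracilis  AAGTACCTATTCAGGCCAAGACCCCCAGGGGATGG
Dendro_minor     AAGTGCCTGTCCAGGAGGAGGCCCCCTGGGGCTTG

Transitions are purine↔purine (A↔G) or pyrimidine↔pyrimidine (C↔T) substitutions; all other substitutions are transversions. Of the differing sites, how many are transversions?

5

The sequences differ at positions 5 (A/G, transition), 9 (A/G, transition), 11 (T/C, transition), 16 (C/A, transversion), 17 (C/G, transversion), 18 (A/G, transition), 21 (A/G, transition), 27 (A/T, transversion), 32 (A/C, transversion), 34 (G/T, transversion).
Of the 10 differences, 5 transitions and 5 transversions, so the answer is 5.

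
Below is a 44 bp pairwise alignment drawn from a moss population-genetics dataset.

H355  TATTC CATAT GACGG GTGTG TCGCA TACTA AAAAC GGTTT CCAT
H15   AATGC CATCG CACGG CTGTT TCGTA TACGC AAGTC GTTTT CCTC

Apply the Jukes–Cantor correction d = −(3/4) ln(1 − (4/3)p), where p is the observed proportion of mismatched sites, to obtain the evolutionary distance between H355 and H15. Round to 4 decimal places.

0.4546

The sequences differ at positions 1 (T/A), 4 (T/G), 9 (A/C), 10 (T/G), 11 (G/C), 16 (G/C), 20 (G/T), 24 (C/T), 29 (T/G), 30 (A/C), 33 (A/G), 34 (A/T), 37 (G/T), 43 (A/T), 44 (T/C).
p = 15/44 = 0.340909.
d = −0.75 · ln(1 − (4/3)·0.340909) = −0.75 · ln(0.545455) = −0.75 · (-0.606135) = 0.4546.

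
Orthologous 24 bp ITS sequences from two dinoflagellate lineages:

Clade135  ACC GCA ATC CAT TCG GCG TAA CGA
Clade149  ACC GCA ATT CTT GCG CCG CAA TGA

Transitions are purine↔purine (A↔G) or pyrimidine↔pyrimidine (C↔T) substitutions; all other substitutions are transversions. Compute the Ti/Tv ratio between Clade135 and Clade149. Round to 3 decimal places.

1.000

Mismatches occur at site 9 (C/T, transition), site 11 (A/T, transversion), site 13 (T/G, transversion), site 16 (G/C, transversion), site 19 (T/C, transition), site 22 (C/T, transition).
Of the 6 differences, 3 transitions and 3 transversions, so Ti/Tv = 3/3 = 1.000.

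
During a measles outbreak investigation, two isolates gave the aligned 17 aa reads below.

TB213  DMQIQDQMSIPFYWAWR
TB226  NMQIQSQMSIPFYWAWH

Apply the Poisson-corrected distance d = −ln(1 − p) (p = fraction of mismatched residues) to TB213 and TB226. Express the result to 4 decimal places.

0.1942

Mismatches occur at site 1 (D↔N), site 6 (D↔S), site 17 (R↔H).
p = 3/17 = 0.176471.
d = −ln(1 − 0.176471) = −ln(0.823529) = 0.1942.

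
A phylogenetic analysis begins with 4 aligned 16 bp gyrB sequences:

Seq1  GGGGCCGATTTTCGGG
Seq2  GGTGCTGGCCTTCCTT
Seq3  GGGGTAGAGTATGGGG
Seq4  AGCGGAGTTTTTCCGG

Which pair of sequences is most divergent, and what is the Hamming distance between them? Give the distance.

11

Pairwise Hamming distances:
  Seq1 vs Seq2: 8
  Seq1 vs Seq3: 5
  Seq1 vs Seq4: 6
  Seq2 vs Seq3: 11
  Seq2 vs Seq4: 9
  Seq3 vs Seq4: 8
The largest is 11, between Seq2 and Seq3.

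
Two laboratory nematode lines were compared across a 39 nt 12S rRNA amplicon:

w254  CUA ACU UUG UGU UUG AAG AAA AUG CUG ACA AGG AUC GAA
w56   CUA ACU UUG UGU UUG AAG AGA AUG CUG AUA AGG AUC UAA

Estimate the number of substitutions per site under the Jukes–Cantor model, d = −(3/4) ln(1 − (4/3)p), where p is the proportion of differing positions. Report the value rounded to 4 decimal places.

Mismatches occur at site 20 (A→G), site 29 (C→U), site 37 (G→U).
p = 3/39 = 0.076923.
d = −0.75 · ln(1 − (4/3)·0.076923) = −0.75 · ln(0.897436) = −0.75 · (-0.108213) = 0.0812.

0.0812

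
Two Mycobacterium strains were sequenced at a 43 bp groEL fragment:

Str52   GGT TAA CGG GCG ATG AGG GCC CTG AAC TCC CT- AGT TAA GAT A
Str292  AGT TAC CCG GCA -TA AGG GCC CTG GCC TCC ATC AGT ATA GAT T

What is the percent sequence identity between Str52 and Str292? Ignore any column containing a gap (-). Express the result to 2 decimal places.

Excluding the 2 gap columns leaves 41 comparable sites.
The sequences differ at positions 1 (G/A), 6 (A/C), 8 (G/C), 12 (G/A), 15 (G/A), 25 (A/G), 26 (A/C), 31 (C/A), 37 (T/A), 38 (A/T), 43 (A/T).
30 of the 41 comparable sites match, so the percent identity is 30/41 × 100 = 73.17%.

73.17%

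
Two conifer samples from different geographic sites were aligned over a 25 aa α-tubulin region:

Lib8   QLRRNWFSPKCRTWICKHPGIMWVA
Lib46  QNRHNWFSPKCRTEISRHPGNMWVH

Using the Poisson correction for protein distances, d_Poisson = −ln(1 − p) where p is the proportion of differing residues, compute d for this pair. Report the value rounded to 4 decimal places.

The sequences differ at positions 2 (L/N), 4 (R/H), 14 (W/E), 16 (C/S), 17 (K/R), 21 (I/N), 25 (A/H).
p = 7/25 = 0.280000.
d = −ln(1 − 0.280000) = −ln(0.720000) = 0.3285.

0.3285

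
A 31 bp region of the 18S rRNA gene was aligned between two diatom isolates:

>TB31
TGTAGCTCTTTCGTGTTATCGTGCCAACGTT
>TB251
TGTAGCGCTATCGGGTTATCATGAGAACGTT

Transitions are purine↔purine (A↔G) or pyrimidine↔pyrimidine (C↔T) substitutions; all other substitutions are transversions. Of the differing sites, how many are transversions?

5

Differing sites — 7:T/G (Tv); 10:T/A (Tv); 14:T/G (Tv); 21:G/A (Ti); 24:C/A (Tv); 25:C/G (Tv).
Of the 6 differences, 1 transition and 5 transversions, so the answer is 5.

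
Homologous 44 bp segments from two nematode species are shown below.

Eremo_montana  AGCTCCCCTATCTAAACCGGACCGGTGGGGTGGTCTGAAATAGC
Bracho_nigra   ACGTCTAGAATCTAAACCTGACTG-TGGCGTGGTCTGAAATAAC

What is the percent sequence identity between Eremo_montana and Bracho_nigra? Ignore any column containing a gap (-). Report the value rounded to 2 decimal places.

Excluding the 1 gap column leaves 43 comparable sites.
Differing sites — 2:G/C; 3:C/G; 6:C/T; 7:C/A; 8:C/G; 9:T/A; 19:G/T; 23:C/T; 29:G/C; 43:G/A.
33 of the 43 comparable sites match, so the percent identity is 33/43 × 100 = 76.74%.

76.74%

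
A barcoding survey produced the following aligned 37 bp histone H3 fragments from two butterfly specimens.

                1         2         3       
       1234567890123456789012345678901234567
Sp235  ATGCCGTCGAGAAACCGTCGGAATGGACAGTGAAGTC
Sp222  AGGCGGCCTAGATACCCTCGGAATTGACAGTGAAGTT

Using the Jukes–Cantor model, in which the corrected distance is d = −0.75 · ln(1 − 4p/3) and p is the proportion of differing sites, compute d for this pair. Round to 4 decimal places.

0.2551

Mismatches occur at site 2 (T/G), site 5 (C/G), site 7 (T/C), site 9 (G/T), site 13 (A/T), site 17 (G/C), site 25 (G/T), site 37 (C/T).
p = 8/37 = 0.216216.
d = −0.75 · ln(1 − (4/3)·0.216216) = −0.75 · ln(0.711712) = −0.75 · (-0.340082) = 0.2551.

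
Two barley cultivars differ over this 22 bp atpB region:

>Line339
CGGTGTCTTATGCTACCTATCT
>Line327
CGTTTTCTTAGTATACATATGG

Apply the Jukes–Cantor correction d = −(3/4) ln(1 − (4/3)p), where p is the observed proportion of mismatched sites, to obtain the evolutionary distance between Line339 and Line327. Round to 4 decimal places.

The sequences differ at positions 3 (G/T), 5 (G/T), 11 (T/G), 12 (G/T), 13 (C/A), 17 (C/A), 21 (C/G), 22 (T/G).
p = 8/22 = 0.363636.
d = −0.75 · ln(1 − (4/3)·0.363636) = −0.75 · ln(0.515152) = −0.75 · (-0.663293) = 0.4975.

0.4975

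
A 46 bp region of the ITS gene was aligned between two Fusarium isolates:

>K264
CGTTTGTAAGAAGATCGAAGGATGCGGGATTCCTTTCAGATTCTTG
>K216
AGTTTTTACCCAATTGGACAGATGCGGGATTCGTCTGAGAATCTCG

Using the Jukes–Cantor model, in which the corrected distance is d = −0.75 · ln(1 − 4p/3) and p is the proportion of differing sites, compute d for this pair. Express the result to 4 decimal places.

0.4279

The sequences differ at positions 1 (C/A), 6 (G/T), 9 (A/C), 10 (G/C), 11 (A/C), 13 (G/A), 14 (A/T), 16 (C/G), 19 (A/C), 20 (G/A), 33 (C/G), 35 (T/C), 37 (C/G), 41 (T/A), 45 (T/C).
p = 15/46 = 0.326087.
d = −0.75 · ln(1 − (4/3)·0.326087) = −0.75 · ln(0.565217) = −0.75 · (-0.570546) = 0.4279.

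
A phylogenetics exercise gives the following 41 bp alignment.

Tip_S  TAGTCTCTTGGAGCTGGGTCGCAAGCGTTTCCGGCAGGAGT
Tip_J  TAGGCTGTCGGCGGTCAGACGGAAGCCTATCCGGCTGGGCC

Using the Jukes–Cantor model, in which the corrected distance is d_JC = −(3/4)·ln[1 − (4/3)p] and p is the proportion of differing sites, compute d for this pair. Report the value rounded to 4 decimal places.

The sequences differ at positions 4 (T/G), 7 (C/G), 9 (T/C), 12 (A/C), 14 (C/G), 16 (G/C), 17 (G/A), 19 (T/A), 22 (C/G), 27 (G/C), 29 (T/A), 36 (A/T), 39 (A/G), 40 (G/C), 41 (T/C).
p = 15/41 = 0.365854.
d = −0.75 · ln(1 − (4/3)·0.365854) = −0.75 · ln(0.512195) = −0.75 · (-0.669050) = 0.5018.

0.5018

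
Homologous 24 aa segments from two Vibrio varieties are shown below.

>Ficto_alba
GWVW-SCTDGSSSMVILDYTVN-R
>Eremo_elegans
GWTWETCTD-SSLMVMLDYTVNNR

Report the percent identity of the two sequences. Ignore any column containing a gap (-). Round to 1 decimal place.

Excluding the 3 gap columns leaves 21 comparable sites.
Mismatches occur at site 3 (V→T), site 6 (S→T), site 13 (S→L), site 16 (I→M).
17 of the 21 comparable sites match, so the percent identity is 17/21 × 100 = 81.0%.

81.0%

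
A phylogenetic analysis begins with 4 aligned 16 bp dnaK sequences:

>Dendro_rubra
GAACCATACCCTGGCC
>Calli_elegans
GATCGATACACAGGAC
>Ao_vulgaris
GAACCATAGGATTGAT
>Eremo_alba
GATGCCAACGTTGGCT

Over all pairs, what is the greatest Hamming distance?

Pairwise Hamming distances:
  Dendro_rubra vs Calli_elegans: 5
  Dendro_rubra vs Ao_vulgaris: 6
  Dendro_rubra vs Eremo_alba: 7
  Calli_elegans vs Ao_vulgaris: 8
  Calli_elegans vs Eremo_alba: 9
  Ao_vulgaris vs Eremo_alba: 8
The largest is 9, between Calli_elegans and Eremo_alba.

9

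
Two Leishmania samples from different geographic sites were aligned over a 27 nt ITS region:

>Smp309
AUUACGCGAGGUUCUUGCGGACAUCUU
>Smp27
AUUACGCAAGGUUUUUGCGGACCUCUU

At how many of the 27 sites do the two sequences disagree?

The sequences differ at positions 8 (G/A), 14 (C/U), 23 (A/C).
That gives 3 mismatches out of 27 aligned sites, so the Hamming distance is 3.

3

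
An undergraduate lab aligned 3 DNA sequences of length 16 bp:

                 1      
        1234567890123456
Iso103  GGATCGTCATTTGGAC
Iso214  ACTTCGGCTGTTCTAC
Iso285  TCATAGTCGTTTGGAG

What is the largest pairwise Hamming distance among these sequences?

Pairwise Hamming distances:
  Iso103 vs Iso214: 8
  Iso103 vs Iso285: 5
  Iso214 vs Iso285: 9
The largest is 9, between Iso214 and Iso285.

9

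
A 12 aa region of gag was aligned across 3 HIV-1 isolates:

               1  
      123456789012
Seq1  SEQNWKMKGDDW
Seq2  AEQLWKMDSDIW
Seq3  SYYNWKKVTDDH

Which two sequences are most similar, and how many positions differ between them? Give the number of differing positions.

Pairwise Hamming distances:
  Seq1 vs Seq2: 5
  Seq1 vs Seq3: 6
  Seq2 vs Seq3: 9
The smallest is 5, between Seq1 and Seq2.

5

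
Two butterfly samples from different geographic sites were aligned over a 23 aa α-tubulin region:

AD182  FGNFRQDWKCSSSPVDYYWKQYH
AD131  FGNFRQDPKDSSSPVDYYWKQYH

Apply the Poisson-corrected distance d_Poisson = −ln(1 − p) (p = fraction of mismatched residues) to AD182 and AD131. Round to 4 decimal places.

0.0910

Differing sites — 8:W/P; 10:C/D.
p = 2/23 = 0.086957.
d = −ln(1 − 0.086957) = −ln(0.913043) = 0.0910.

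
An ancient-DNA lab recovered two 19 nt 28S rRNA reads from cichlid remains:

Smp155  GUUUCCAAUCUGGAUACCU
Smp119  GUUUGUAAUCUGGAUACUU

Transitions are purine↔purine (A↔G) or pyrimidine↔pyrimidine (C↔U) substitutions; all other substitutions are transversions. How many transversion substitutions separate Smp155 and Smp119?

1

Mismatches occur at site 5 (C→G, transversion), site 6 (C→U, transition), site 18 (C→U, transition).
Of the 3 differences, 2 transitions and 1 transversion, so the answer is 1.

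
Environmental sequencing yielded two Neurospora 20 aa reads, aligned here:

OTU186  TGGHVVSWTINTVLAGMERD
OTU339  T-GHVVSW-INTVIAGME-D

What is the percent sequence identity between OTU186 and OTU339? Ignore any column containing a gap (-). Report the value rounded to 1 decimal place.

94.1%

Excluding the 3 gap columns leaves 17 comparable sites.
Differing sites — 14:L/I.
16 of the 17 comparable sites match, so the percent identity is 16/17 × 100 = 94.1%.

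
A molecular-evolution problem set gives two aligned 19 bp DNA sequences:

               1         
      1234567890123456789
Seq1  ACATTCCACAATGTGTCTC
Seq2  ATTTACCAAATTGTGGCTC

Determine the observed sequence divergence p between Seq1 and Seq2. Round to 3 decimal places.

Mismatches occur at site 2 (C→T), site 3 (A→T), site 5 (T→A), site 9 (C→A), site 11 (A→T), site 16 (T→G).
There are 6 differences over 19 sites, so p = 6/19 = 0.316.

0.316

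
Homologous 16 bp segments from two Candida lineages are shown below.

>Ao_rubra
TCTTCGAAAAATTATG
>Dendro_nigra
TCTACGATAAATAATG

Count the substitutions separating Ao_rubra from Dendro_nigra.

3

The sequences differ at positions 4 (T/A), 8 (A/T), 13 (T/A).
That gives 3 mismatches out of 16 aligned sites, so the Hamming distance is 3.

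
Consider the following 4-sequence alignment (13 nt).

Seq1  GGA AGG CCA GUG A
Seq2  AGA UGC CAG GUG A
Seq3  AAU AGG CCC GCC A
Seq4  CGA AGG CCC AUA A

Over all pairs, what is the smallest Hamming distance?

4

Pairwise Hamming distances:
  Seq1 vs Seq2: 5
  Seq1 vs Seq3: 6
  Seq1 vs Seq4: 4
  Seq2 vs Seq3: 8
  Seq2 vs Seq4: 7
  Seq3 vs Seq4: 6
The smallest is 4, between Seq1 and Seq4.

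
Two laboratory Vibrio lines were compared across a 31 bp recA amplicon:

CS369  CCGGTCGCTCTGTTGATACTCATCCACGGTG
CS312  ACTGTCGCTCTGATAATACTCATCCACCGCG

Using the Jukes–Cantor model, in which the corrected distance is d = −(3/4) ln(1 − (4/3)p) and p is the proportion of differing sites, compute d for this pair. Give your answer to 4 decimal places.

0.2239

The sequences differ at positions 1 (C/A), 3 (G/T), 13 (T/A), 15 (G/A), 28 (G/C), 30 (T/C).
p = 6/31 = 0.193548.
d = −0.75 · ln(1 − (4/3)·0.193548) = −0.75 · ln(0.741936) = −0.75 · (-0.298492) = 0.2239.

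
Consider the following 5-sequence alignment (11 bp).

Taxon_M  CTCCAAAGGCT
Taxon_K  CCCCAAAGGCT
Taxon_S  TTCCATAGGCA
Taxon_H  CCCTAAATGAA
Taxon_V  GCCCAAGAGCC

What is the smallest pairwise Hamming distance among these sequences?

Pairwise Hamming distances:
  Taxon_M vs Taxon_K: 1
  Taxon_M vs Taxon_S: 3
  Taxon_M vs Taxon_H: 5
  Taxon_M vs Taxon_V: 5
  Taxon_K vs Taxon_S: 4
  Taxon_K vs Taxon_H: 4
  Taxon_K vs Taxon_V: 4
  Taxon_S vs Taxon_H: 6
  Taxon_S vs Taxon_V: 6
  Taxon_H vs Taxon_V: 6
The smallest is 1, between Taxon_M and Taxon_K.

1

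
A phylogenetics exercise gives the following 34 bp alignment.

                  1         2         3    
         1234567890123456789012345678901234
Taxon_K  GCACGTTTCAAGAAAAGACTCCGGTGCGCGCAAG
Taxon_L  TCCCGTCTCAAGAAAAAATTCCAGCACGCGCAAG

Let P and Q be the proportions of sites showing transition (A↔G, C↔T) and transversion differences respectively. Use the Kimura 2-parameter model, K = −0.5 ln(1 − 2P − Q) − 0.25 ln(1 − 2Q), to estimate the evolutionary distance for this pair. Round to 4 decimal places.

Mismatches occur at site 1 (G/T, transversion), site 3 (A/C, transversion), site 7 (T/C, transition), site 17 (G/A, transition), site 19 (C/T, transition), site 23 (G/A, transition), site 25 (T/C, transition), site 26 (G/A, transition).
Of the 8 differences, 6 transitions and 2 transversions over 34 sites: P = 6/34 = 0.176471, Q = 2/34 = 0.058824.
d = −0.5·ln(0.588234) − 0.25·ln(0.882352) = −0.5·(-0.530630) − 0.25·(-0.125164) = 0.2966.

0.2966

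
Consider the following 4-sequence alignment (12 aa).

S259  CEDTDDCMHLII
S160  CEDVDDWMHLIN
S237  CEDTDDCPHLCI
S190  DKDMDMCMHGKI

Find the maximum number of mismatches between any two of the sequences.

Pairwise Hamming distances:
  S259 vs S160: 3
  S259 vs S237: 2
  S259 vs S190: 6
  S160 vs S237: 5
  S160 vs S190: 8
  S237 vs S190: 7
The largest is 8, between S160 and S190.

8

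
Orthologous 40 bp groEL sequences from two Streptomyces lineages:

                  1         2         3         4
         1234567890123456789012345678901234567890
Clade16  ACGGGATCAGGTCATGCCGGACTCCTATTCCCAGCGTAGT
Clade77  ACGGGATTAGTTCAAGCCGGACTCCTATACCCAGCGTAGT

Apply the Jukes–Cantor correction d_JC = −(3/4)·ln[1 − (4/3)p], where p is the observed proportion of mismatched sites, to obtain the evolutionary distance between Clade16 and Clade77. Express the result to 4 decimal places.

Differing sites — 8:C/T; 11:G/T; 15:T/A; 29:T/A.
p = 4/40 = 0.100000.
d = −0.75 · ln(1 − (4/3)·0.100000) = −0.75 · ln(0.866667) = −0.75 · (-0.143100) = 0.1073.

0.1073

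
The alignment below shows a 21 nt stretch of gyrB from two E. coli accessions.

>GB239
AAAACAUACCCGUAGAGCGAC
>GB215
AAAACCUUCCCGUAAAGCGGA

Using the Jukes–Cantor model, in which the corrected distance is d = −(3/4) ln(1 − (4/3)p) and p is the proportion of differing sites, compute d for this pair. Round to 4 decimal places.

Differing sites — 6:A/C; 8:A/U; 15:G/A; 20:A/G; 21:C/A.
p = 5/21 = 0.238095.
d = −0.75 · ln(1 − (4/3)·0.238095) = −0.75 · ln(0.682540) = −0.75 · (-0.381934) = 0.2865.

0.2865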